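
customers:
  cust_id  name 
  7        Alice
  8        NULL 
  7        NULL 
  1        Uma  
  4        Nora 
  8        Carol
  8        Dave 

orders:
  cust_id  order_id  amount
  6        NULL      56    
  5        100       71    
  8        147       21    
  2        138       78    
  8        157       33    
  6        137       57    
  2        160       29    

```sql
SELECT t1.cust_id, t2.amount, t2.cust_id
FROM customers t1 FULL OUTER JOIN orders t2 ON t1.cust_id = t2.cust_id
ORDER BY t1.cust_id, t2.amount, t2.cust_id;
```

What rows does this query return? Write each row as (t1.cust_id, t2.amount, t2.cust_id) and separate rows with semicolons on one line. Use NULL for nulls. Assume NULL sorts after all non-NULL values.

(1, NULL, NULL); (4, NULL, NULL); (7, NULL, NULL); (7, NULL, NULL); (8, 21, 8); (8, 21, 8); (8, 21, 8); (8, 33, 8); (8, 33, 8); (8, 33, 8); (NULL, 29, 2); (NULL, 56, 6); (NULL, 57, 6); (NULL, 71, 5); (NULL, 78, 2)

FULL OUTER JOIN keeps every row from both sides; unmatched rows get NULL for the other side's columns.
Matching on t1.cust_id = t2.cust_id.
Matched pairs: 6; unmatched t1 rows kept: 4; unmatched t2 rows kept: 5.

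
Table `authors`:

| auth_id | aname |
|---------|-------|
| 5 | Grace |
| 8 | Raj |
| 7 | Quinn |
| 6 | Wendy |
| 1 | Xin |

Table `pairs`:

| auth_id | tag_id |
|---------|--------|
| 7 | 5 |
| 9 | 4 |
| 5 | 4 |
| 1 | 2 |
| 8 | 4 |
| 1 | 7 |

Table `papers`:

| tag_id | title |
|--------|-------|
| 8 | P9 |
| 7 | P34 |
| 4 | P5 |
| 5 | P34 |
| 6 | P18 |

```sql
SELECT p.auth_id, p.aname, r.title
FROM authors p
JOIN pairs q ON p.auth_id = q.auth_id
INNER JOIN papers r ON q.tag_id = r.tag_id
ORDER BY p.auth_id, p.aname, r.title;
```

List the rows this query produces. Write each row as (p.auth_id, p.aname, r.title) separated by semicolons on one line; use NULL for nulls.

(1, Xin, P34); (5, Grace, P5); (7, Quinn, P34); (8, Raj, P5)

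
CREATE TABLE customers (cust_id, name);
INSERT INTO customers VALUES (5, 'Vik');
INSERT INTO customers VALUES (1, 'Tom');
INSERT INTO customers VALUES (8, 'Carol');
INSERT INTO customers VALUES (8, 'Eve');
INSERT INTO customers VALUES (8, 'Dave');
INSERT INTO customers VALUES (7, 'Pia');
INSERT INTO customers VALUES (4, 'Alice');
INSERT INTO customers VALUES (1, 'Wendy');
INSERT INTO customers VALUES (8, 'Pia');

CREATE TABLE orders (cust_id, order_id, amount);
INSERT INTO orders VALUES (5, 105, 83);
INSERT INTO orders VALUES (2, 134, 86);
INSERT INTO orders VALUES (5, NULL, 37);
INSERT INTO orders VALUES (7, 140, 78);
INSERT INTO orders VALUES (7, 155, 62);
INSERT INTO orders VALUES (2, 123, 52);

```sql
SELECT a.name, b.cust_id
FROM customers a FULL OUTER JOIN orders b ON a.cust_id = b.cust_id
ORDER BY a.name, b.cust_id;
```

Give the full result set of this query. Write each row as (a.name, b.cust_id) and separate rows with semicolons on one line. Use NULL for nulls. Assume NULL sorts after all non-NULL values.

FULL OUTER JOIN keeps every row from both sides; unmatched rows get NULL for the other side's columns.
Matching on a.cust_id = b.cust_id.
- a (cust_id=5) pairs with 2 row(s) of b.
- a (cust_id=1) has no partner → padded with NULL.
- a (cust_id=8) has no partner → padded with NULL.
- a (cust_id=8) has no partner → padded with NULL.
- a (cust_id=8) has no partner → padded with NULL.
- a (cust_id=7) pairs with 2 row(s) of b.
- a (cust_id=4) has no partner → padded with NULL.
- a (cust_id=1) has no partner → padded with NULL.
- a (cust_id=8) has no partner → padded with NULL.
- plus 2 unmatched b row(s), each kept with NULL a columns.

(Alice, NULL); (Carol, NULL); (Dave, NULL); (Eve, NULL); (Pia, 7); (Pia, 7); (Pia, NULL); (Tom, NULL); (Vik, 5); (Vik, 5); (Wendy, NULL); (NULL, 2); (NULL, 2)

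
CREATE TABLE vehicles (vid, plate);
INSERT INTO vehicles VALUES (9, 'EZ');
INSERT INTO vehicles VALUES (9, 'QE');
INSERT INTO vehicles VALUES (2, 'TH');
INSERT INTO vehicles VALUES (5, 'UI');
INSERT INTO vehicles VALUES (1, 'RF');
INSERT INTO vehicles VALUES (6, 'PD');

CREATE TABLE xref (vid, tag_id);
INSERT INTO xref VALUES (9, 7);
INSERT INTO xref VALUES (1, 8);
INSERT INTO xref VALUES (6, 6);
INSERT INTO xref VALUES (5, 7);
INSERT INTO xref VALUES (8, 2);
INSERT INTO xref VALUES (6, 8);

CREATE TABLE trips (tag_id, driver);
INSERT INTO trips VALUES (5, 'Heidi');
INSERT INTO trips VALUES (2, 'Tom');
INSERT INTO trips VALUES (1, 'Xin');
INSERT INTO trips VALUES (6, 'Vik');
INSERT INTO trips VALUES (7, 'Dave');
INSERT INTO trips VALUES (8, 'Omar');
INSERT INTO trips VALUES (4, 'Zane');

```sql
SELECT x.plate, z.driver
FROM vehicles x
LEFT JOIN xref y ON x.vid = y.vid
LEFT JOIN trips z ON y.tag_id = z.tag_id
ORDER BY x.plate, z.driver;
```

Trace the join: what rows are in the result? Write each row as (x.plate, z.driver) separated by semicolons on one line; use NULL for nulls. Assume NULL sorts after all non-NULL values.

(EZ, Dave); (PD, Omar); (PD, Vik); (QE, Dave); (RF, Omar); (TH, NULL); (UI, Dave)

Evaluate left to right. First `vehicles x LEFT JOIN xref y` on vid: 7 row(s).
Then LEFT JOIN `trips z` on tag_id: each of those 7 rows is kept; rows whose y.tag_id has no match in z get NULL for z's columns.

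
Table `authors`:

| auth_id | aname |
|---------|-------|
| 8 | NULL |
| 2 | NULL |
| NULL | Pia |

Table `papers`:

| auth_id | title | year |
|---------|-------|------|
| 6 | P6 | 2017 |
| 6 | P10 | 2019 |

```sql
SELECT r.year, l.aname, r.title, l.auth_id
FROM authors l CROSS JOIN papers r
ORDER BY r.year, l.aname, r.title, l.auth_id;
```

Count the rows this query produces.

CROSS JOIN pairs every row of `authors` with every row of `papers`: 3 × 2 = 6 rows.

6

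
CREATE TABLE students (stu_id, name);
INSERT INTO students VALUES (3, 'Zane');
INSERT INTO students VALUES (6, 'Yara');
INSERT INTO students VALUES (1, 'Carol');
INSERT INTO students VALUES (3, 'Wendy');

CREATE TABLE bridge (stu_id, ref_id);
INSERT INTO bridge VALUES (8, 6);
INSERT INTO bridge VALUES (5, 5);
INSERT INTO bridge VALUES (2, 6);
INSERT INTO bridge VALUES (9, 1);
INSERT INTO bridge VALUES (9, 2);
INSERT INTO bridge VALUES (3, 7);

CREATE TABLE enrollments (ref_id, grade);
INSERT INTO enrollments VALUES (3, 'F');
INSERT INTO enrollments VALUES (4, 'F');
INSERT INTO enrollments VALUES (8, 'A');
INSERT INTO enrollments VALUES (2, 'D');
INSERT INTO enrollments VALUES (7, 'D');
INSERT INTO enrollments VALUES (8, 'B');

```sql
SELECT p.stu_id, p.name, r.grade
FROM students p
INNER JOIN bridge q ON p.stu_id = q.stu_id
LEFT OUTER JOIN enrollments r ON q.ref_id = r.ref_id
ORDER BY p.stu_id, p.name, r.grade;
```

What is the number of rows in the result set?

Evaluate left to right. First `students p INNER JOIN bridge q` on stu_id: 2 row(s).
Then LEFT JOIN `enrollments r` on ref_id: each of those 2 rows is kept; rows whose q.ref_id has no match in r get NULL for r's columns.
Result: 2 row(s).

2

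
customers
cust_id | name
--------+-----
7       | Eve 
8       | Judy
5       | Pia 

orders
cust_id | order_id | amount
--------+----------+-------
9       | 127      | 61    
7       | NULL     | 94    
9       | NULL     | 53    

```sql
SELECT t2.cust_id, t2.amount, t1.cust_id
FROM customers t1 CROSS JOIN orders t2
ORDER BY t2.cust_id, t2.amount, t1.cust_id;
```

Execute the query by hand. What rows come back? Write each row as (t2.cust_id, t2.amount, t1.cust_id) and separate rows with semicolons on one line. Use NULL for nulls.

(7, 94, 5); (7, 94, 7); (7, 94, 8); (9, 53, 5); (9, 53, 7); (9, 53, 8); (9, 61, 5); (9, 61, 7); (9, 61, 8)

CROSS JOIN pairs every row of `customers` with every row of `orders`: 3 × 3 = 9 rows.
After projecting and ordering:
t2.cust_id | t2.amount | t1.cust_id
7 | 94 | 5
7 | 94 | 7
7 | 94 | 8
9 | 53 | 5
9 | 53 | 7
9 | 53 | 8
9 | 61 | 5
9 | 61 | 7
9 | 61 | 8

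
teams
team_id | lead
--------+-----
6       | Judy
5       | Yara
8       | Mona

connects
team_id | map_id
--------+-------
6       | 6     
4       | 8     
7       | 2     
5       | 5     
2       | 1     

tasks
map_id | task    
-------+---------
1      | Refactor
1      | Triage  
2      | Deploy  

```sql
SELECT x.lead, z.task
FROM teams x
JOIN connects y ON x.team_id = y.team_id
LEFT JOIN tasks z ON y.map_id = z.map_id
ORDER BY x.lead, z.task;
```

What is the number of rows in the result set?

2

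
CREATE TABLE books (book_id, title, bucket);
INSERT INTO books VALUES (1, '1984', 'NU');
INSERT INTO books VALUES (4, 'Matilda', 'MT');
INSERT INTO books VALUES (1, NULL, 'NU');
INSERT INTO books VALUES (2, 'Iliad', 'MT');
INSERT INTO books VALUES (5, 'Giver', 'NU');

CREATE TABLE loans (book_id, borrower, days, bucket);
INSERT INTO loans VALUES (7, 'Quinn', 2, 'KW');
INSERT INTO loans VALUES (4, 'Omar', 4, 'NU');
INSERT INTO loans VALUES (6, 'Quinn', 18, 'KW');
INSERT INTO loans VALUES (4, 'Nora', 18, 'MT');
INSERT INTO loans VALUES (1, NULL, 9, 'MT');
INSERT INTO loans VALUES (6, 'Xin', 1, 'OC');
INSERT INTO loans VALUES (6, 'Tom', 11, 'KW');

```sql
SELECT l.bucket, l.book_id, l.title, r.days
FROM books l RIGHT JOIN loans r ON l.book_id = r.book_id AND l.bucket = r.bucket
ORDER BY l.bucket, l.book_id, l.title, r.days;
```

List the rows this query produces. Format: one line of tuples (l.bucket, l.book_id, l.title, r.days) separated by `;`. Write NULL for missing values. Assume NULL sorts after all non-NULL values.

RIGHT JOIN keeps every row from `loans`; unmatched rows get NULL for `books`'s columns.
Matching on l.book_id = r.book_id AND l.bucket = r.bucket.
- l (book_id=1, bucket=NU) has no partner in r.
- l (book_id=4, bucket=MT) pairs with 1 row(s) of r.
- l (book_id=1, bucket=NU) has no partner in r.
- l (book_id=2, bucket=MT) has no partner in r.
- l (book_id=5, bucket=NU) has no partner in r.
- 6 r row(s) had no l match → kept, l columns NULL.
After projecting and ordering:
l.bucket | l.book_id | l.title | r.days
MT | 4 | Matilda | 18
NULL | NULL | NULL | 1
NULL | NULL | NULL | 2
NULL | NULL | NULL | 4
NULL | NULL | NULL | 9
NULL | NULL | NULL | 11
NULL | NULL | NULL | 18

(MT, 4, Matilda, 18); (NULL, NULL, NULL, 1); (NULL, NULL, NULL, 2); (NULL, NULL, NULL, 4); (NULL, NULL, NULL, 9); (NULL, NULL, NULL, 11); (NULL, NULL, NULL, 18)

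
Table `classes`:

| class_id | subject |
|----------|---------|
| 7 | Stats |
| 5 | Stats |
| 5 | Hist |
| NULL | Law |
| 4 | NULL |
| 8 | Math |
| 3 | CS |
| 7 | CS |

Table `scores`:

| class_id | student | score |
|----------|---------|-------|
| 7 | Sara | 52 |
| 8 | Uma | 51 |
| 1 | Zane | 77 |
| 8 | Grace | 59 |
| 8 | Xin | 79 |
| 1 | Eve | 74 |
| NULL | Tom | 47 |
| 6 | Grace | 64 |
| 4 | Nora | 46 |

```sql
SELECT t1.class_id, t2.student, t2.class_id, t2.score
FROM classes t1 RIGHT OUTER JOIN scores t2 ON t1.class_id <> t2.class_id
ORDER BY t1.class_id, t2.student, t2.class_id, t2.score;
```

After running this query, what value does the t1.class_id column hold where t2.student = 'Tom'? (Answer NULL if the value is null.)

NULL

RIGHT JOIN keeps every row from `scores`; unmatched rows get NULL for `classes`'s columns.
Matching on t1.class_id <> t2.class_id. A NULL in a compared column never satisfies the condition.
- t1 (class_id=7) pairs with 7 row(s) of t2.
- t1 (class_id=5) pairs with 8 row(s) of t2.
- t1 (class_id=5) pairs with 8 row(s) of t2.
- t1 (class_id=NULL) has no partner in t2.
- t1 (class_id=4) pairs with 7 row(s) of t2.
- t1 (class_id=8) pairs with 5 row(s) of t2.
- t1 (class_id=3) pairs with 8 row(s) of t2.
- t1 (class_id=7) pairs with 7 row(s) of t2.
- 1 row(s) from t2 found no t1 partner → padded with NULL.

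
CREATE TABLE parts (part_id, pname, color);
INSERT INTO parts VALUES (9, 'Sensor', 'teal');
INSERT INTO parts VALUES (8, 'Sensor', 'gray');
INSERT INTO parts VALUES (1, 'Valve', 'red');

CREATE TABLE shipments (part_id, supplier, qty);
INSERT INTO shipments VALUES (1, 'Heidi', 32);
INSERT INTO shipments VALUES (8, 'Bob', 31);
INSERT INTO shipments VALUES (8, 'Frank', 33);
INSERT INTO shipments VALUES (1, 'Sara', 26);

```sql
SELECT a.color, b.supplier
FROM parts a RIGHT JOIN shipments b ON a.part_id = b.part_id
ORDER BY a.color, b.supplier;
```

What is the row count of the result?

4

RIGHT JOIN keeps every row from `shipments`; unmatched rows get NULL for `parts`'s columns.
Matching on a.part_id = b.part_id.
- part_id=9: no matching b row.
- part_id=8: 2 matching b row(s), so 2 row(s) emitted.
- part_id=1: 2 matching b row(s), so 2 row(s) emitted.
- every b row matched at least one a row.
Total: 4 rows.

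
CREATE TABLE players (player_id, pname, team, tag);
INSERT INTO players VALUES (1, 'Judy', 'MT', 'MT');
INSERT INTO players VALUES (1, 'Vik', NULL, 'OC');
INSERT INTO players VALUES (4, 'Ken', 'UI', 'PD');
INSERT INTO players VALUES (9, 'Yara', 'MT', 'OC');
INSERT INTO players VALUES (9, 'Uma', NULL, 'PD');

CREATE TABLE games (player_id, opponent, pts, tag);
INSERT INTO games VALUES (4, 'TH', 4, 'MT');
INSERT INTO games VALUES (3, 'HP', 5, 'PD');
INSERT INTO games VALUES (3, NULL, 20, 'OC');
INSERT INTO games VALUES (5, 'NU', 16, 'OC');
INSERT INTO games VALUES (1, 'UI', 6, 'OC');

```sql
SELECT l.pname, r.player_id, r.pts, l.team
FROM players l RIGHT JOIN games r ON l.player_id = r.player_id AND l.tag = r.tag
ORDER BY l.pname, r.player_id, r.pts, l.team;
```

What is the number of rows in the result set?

RIGHT JOIN keeps every row from `games`; unmatched rows get NULL for `players`'s columns.
Matching on l.player_id = r.player_id AND l.tag = r.tag.
- player_id=1, tag=MT: no matching r row.
- player_id=1, tag=OC: 1 matching r row(s), so 1 row(s) emitted.
- player_id=4, tag=PD: no matching r row.
- player_id=9, tag=OC: no matching r row.
- player_id=9, tag=PD: no matching r row.
- 4 row(s) from r found no l partner → padded with NULL.
Total: 1 matched + 4 padded = 5 rows.

5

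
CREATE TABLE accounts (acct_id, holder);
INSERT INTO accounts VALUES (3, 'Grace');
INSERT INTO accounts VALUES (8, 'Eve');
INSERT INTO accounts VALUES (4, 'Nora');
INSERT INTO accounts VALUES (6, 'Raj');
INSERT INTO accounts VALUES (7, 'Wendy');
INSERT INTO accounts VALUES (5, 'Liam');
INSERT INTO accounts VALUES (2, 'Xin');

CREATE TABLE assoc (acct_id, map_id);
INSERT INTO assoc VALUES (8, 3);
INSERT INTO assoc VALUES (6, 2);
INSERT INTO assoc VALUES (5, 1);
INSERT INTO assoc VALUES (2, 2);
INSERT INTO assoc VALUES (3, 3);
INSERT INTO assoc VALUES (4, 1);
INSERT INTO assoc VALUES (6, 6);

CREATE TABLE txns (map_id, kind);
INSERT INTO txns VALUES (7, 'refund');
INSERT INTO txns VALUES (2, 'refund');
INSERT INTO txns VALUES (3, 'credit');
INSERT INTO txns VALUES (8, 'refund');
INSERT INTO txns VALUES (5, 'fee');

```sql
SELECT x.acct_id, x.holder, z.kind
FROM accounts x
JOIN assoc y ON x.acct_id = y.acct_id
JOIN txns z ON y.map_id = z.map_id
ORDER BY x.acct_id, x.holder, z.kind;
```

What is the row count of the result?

Evaluate left to right. First `accounts x INNER JOIN assoc y` on acct_id: 7 row(s).
Then INNER JOIN `txns z` on map_id: keep only rows whose y.map_id appears in z.
Result: 4 row(s).

4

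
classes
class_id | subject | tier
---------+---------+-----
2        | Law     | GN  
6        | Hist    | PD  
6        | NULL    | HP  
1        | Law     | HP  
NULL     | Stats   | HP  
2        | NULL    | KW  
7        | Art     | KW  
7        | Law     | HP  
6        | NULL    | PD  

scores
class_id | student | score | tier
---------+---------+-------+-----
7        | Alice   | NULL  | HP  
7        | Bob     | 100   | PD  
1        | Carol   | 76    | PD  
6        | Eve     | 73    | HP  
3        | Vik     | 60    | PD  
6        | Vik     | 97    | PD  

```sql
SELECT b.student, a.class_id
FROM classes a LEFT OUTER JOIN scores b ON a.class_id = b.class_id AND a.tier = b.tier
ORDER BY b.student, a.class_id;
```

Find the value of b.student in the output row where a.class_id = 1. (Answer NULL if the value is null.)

LEFT JOIN keeps every row from `classes`; unmatched rows get NULL for `scores`'s columns.
Matching on a.class_id = b.class_id AND a.tier = b.tier. A NULL in a compared column never satisfies the condition.
- a row (class_id=2, tier=GN): no match → kept, b columns NULL.
- a row (class_id=6, tier=PD): matches 1 b row(s) → 1 output row(s).
- a row (class_id=6, tier=HP): matches 1 b row(s) → 1 output row(s).
- a row (class_id=1, tier=HP): no match → kept, b columns NULL.
- a row (class_id=NULL, tier=HP): no match → kept, b columns NULL.
- a row (class_id=2, tier=KW): no match → kept, b columns NULL.
- a row (class_id=7, tier=KW): no match → kept, b columns NULL.
- a row (class_id=7, tier=HP): matches 1 b row(s) → 1 output row(s).
- a row (class_id=6, tier=PD): matches 1 b row(s) → 1 output row(s).

NULL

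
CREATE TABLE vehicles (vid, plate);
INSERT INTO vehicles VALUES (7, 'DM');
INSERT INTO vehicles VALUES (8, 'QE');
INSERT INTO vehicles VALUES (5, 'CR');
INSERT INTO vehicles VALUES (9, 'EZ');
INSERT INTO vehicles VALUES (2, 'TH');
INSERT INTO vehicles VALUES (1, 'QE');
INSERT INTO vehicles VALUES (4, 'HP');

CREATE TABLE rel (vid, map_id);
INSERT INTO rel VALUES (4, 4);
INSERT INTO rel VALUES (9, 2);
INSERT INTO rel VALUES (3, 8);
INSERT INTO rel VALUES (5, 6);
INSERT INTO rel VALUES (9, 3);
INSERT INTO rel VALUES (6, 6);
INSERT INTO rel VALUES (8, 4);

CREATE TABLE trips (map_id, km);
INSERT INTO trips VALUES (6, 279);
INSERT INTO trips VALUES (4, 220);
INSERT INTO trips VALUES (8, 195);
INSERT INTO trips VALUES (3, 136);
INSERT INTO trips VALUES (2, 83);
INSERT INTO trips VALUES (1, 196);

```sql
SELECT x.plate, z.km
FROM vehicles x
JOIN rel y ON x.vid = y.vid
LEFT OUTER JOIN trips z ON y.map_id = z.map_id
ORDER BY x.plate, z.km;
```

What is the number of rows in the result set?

5

Joins associate left-to-right: vehicles INNER JOIN rel on vid gives 5 intermediate row(s).
Then LEFT JOIN `trips z` on map_id: each of those 5 rows is kept; rows whose y.map_id has no match in z get NULL for z's columns.
Result: 5 row(s).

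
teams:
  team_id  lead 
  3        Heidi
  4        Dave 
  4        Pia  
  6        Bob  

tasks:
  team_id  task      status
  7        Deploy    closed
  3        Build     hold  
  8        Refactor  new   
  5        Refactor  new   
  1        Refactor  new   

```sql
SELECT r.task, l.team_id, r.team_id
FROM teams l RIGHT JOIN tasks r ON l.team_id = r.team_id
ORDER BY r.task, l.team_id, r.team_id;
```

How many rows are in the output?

5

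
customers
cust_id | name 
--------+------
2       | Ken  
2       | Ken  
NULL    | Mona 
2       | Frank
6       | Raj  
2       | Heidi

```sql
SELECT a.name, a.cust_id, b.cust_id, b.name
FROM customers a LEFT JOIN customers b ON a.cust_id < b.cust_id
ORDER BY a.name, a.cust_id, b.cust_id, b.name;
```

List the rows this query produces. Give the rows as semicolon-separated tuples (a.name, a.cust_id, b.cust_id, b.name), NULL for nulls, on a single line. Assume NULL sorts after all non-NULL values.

LEFT JOIN keeps every row from `customers a`; unmatched rows get NULL for `customers b`'s columns.
Matching on a.cust_id < b.cust_id. A NULL in a compared column never satisfies the condition.
- a[0] cust_id=2 → 1 match(es) in b → 1 row(s).
- a[1] cust_id=2 → 1 match(es) in b → 1 row(s).
- a[2] cust_id=NULL → no match; kept with NULLs on the b side.
- a[3] cust_id=2 → 1 match(es) in b → 1 row(s).
- a[4] cust_id=6 → no match; kept with NULLs on the b side.
- a[5] cust_id=2 → 1 match(es) in b → 1 row(s).
After projecting and ordering:
a.name | a.cust_id | b.cust_id | b.name
Frank | 2 | 6 | Raj
Heidi | 2 | 6 | Raj
Ken | 2 | 6 | Raj
Ken | 2 | 6 | Raj
Mona | NULL | NULL | NULL
Raj | 6 | NULL | NULL

(Frank, 2, 6, Raj); (Heidi, 2, 6, Raj); (Ken, 2, 6, Raj); (Ken, 2, 6, Raj); (Mona, NULL, NULL, NULL); (Raj, 6, NULL, NULL)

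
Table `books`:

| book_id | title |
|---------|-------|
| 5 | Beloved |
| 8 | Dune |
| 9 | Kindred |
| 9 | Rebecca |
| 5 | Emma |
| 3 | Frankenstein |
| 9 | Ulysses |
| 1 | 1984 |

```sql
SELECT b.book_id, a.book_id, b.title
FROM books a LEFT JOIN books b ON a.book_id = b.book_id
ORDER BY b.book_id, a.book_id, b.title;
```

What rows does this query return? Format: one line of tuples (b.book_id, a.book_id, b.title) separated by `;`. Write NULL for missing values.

(1, 1, 1984); (3, 3, Frankenstein); (5, 5, Beloved); (5, 5, Beloved); (5, 5, Emma); (5, 5, Emma); (8, 8, Dune); (9, 9, Kindred); (9, 9, Kindred); (9, 9, Kindred); (9, 9, Rebecca); (9, 9, Rebecca); (9, 9, Rebecca); (9, 9, Ulysses); (9, 9, Ulysses); (9, 9, Ulysses)

LEFT JOIN keeps every row from `books a`; unmatched rows get NULL for `books b`'s columns.
Matching on a.book_id = b.book_id.
- a row (book_id=5): matches 2 b row(s) → 2 output row(s).
- a row (book_id=8): matches 1 b row(s) → 1 output row(s).
- a row (book_id=9): matches 3 b row(s) → 3 output row(s).
- a row (book_id=9): matches 3 b row(s) → 3 output row(s).
- a row (book_id=5): matches 2 b row(s) → 2 output row(s).
- a row (book_id=3): matches 1 b row(s) → 1 output row(s).
- a row (book_id=9): matches 3 b row(s) → 3 output row(s).
- a row (book_id=1): matches 1 b row(s) → 1 output row(s).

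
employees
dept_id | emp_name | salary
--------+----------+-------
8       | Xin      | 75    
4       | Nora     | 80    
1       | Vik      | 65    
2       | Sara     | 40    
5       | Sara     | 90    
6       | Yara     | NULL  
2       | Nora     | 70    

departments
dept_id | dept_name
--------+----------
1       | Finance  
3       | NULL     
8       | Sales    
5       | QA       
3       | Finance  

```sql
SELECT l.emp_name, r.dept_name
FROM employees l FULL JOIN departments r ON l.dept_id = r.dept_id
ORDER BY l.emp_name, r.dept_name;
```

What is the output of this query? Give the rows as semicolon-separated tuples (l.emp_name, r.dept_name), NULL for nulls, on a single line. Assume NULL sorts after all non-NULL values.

FULL OUTER JOIN keeps every row from both sides; unmatched rows get NULL for the other side's columns.
Matching on l.dept_id = r.dept_id.
- l (dept_id=8) pairs with 1 row(s) of r.
- l (dept_id=4) has no partner → padded with NULL.
- l (dept_id=1) pairs with 1 row(s) of r.
- l (dept_id=2) has no partner → padded with NULL.
- l (dept_id=5) pairs with 1 row(s) of r.
- l (dept_id=6) has no partner → padded with NULL.
- l (dept_id=2) has no partner → padded with NULL.
- 2 r row(s) had no l match → kept, l columns NULL.
After projecting and ordering:
l.emp_name | r.dept_name
Nora | NULL
Nora | NULL
Sara | QA
Sara | NULL
Vik | Finance
Xin | Sales
Yara | NULL
NULL | Finance
NULL | NULL

(Nora, NULL); (Nora, NULL); (Sara, QA); (Sara, NULL); (Vik, Finance); (Xin, Sales); (Yara, NULL); (NULL, Finance); (NULL, NULL)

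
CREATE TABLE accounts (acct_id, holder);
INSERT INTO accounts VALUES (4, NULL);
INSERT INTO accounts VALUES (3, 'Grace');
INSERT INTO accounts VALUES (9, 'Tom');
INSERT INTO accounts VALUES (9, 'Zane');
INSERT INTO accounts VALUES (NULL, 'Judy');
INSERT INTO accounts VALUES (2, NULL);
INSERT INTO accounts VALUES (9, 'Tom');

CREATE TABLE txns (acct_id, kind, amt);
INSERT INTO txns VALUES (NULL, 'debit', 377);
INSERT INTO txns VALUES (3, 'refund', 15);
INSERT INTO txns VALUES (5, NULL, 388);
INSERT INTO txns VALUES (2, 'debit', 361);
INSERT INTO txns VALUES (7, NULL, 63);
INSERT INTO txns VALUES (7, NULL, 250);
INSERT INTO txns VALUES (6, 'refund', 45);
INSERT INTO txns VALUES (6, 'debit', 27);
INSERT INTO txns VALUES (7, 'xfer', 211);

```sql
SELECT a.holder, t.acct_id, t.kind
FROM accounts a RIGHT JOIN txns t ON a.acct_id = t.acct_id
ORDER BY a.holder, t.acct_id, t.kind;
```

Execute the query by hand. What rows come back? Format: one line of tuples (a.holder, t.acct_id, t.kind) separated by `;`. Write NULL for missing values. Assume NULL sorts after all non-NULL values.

(Grace, 3, refund); (NULL, 2, debit); (NULL, 5, NULL); (NULL, 6, debit); (NULL, 6, refund); (NULL, 7, xfer); (NULL, 7, NULL); (NULL, 7, NULL); (NULL, NULL, debit)

RIGHT JOIN keeps every row from `txns`; unmatched rows get NULL for `accounts`'s columns.
Matching on a.acct_id = t.acct_id. A NULL in a compared column never satisfies the condition.
- acct_id=4: no matching t row.
- acct_id=3: 1 matching t row(s), so 1 row(s) emitted.
- acct_id=9: no matching t row.
- acct_id=9: no matching t row.
- acct_id=NULL: no matching t row.
- acct_id=2: 1 matching t row(s), so 1 row(s) emitted.
- acct_id=9: no matching t row.
- 7 t row(s) had no a match → kept, a columns NULL.
After projecting and ordering:
a.holder | t.acct_id | t.kind
Grace | 3 | refund
NULL | 2 | debit
NULL | 5 | NULL
NULL | 6 | debit
NULL | 6 | refund
NULL | 7 | xfer
NULL | 7 | NULL
NULL | 7 | NULL
NULL | NULL | debit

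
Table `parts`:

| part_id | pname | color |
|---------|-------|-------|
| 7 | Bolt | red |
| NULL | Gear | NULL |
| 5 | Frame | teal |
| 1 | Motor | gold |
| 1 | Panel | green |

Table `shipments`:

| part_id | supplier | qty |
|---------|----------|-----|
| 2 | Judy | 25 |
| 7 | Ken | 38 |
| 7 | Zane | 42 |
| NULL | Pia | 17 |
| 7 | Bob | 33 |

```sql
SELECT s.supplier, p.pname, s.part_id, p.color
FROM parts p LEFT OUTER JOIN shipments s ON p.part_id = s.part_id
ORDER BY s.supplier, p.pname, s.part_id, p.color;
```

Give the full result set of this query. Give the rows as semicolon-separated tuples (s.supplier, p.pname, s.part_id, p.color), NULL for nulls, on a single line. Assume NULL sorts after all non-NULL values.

(Bob, Bolt, 7, red); (Ken, Bolt, 7, red); (Zane, Bolt, 7, red); (NULL, Frame, NULL, teal); (NULL, Gear, NULL, NULL); (NULL, Motor, NULL, gold); (NULL, Panel, NULL, green)

LEFT JOIN keeps every row from `parts`; unmatched rows get NULL for `shipments`'s columns.
Matching on p.part_id = s.part_id. A NULL in a compared column never satisfies the condition.
- p (part_id=7) pairs with 3 row(s) of s.
- p (part_id=NULL) has no partner → padded with NULL.
- p (part_id=5) has no partner → padded with NULL.
- p (part_id=1) has no partner → padded with NULL.
- p (part_id=1) has no partner → padded with NULL.
After projecting and ordering:
s.supplier | p.pname | s.part_id | p.color
Bob | Bolt | 7 | red
Ken | Bolt | 7 | red
Zane | Bolt | 7 | red
NULL | Frame | NULL | teal
NULL | Gear | NULL | NULL
NULL | Motor | NULL | gold
NULL | Panel | NULL | green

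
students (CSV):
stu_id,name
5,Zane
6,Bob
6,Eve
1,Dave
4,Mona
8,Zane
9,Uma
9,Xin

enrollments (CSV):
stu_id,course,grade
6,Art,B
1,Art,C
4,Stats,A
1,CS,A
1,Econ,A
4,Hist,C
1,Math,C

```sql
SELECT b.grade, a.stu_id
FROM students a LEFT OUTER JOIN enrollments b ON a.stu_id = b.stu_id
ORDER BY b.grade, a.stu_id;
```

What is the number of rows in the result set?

LEFT JOIN keeps every row from `students`; unmatched rows get NULL for `enrollments`'s columns.
Matching on a.stu_id = b.stu_id.
- a (stu_id=5) has no partner → padded with NULL.
- a (stu_id=6) pairs with 1 row(s) of b.
- a (stu_id=6) pairs with 1 row(s) of b.
- a (stu_id=1) pairs with 4 row(s) of b.
- a (stu_id=4) pairs with 2 row(s) of b.
- a (stu_id=8) has no partner → padded with NULL.
- a (stu_id=9) has no partner → padded with NULL.
- a (stu_id=9) has no partner → padded with NULL.
Total: 8 matched + 4 padded = 12 rows.

12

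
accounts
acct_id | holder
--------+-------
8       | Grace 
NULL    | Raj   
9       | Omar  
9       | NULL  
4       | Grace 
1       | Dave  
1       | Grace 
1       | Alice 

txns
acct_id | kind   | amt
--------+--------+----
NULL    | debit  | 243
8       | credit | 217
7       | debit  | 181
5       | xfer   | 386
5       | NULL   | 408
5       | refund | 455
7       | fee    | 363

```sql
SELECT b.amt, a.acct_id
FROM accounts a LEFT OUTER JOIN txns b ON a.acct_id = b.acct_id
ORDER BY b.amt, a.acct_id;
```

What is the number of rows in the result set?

LEFT JOIN keeps every row from `accounts`; unmatched rows get NULL for `txns`'s columns.
Matching on a.acct_id = b.acct_id. A NULL in a compared column never satisfies the condition.
- a (acct_id=8) pairs with 1 row(s) of b.
- a (acct_id=NULL) has no partner → padded with NULL.
- a (acct_id=9) has no partner → padded with NULL.
- a (acct_id=9) has no partner → padded with NULL.
- a (acct_id=4) has no partner → padded with NULL.
- a (acct_id=1) has no partner → padded with NULL.
- a (acct_id=1) has no partner → padded with NULL.
- a (acct_id=1) has no partner → padded with NULL.
Total: 1 matched + 7 padded = 8 rows.

8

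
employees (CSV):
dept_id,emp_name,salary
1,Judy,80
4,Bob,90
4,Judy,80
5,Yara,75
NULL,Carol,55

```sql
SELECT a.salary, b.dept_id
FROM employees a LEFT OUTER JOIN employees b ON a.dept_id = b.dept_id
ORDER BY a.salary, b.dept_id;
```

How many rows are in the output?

7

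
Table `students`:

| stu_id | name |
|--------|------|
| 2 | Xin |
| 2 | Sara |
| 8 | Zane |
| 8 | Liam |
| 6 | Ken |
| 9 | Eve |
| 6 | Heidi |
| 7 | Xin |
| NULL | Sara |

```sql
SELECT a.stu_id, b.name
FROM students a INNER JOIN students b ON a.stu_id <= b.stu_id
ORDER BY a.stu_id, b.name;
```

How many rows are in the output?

39

INNER JOIN keeps only pairs where the ON condition holds.
Matching on a.stu_id <= b.stu_id. A NULL in a compared column never satisfies the condition.
Matched pairs: 39.
Total: 39 rows.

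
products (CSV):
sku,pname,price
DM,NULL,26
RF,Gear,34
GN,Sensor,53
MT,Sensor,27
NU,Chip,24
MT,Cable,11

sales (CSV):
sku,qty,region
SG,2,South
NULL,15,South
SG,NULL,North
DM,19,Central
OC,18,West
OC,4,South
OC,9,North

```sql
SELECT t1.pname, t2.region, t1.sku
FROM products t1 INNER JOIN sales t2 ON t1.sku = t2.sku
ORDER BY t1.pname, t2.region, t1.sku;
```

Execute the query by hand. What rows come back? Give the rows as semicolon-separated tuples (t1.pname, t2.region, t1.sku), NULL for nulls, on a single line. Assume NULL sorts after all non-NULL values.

(NULL, Central, DM)

INNER JOIN keeps only pairs where the ON condition holds.
Matching on t1.sku = t2.sku. A NULL in a compared column never satisfies the condition.
Matched pairs: 1.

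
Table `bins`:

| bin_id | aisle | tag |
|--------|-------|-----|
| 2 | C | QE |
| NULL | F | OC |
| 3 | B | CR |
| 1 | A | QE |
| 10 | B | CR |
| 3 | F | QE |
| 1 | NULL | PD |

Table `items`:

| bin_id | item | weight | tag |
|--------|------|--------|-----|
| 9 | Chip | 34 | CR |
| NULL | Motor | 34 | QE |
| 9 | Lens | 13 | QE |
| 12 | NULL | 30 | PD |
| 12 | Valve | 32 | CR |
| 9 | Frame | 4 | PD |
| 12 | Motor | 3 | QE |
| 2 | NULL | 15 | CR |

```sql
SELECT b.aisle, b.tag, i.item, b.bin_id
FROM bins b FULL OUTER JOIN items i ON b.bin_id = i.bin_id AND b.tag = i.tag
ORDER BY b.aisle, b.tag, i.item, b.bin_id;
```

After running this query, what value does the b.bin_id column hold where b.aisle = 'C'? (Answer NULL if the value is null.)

FULL OUTER JOIN keeps every row from both sides; unmatched rows get NULL for the other side's columns.
Matching on b.bin_id = i.bin_id AND b.tag = i.tag. A NULL in a compared column never satisfies the condition.
- bin_id=2, tag=QE: no i row matches, row kept with i columns NULL.
- bin_id=NULL, tag=OC: no i row matches, row kept with i columns NULL.
- bin_id=3, tag=CR: no i row matches, row kept with i columns NULL.
- bin_id=1, tag=QE: no i row matches, row kept with i columns NULL.
- bin_id=10, tag=CR: no i row matches, row kept with i columns NULL.
- bin_id=3, tag=QE: no i row matches, row kept with i columns NULL.
- bin_id=1, tag=PD: no i row matches, row kept with i columns NULL.
- 8 i row(s) had no b match → kept, b columns NULL.

2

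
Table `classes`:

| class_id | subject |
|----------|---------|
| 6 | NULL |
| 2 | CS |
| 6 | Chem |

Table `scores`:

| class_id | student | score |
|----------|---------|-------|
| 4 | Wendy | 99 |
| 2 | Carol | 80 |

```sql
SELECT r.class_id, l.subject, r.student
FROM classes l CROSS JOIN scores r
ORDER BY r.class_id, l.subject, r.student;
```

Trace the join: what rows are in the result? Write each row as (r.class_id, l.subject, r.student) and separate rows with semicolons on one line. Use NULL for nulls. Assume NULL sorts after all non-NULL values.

(2, CS, Carol); (2, Chem, Carol); (2, NULL, Carol); (4, CS, Wendy); (4, Chem, Wendy); (4, NULL, Wendy)

CROSS JOIN pairs every row of `classes` with every row of `scores`: 3 × 2 = 6 rows.
After projecting and ordering:
r.class_id | l.subject | r.student
2 | CS | Carol
2 | Chem | Carol
2 | NULL | Carol
4 | CS | Wendy
4 | Chem | Wendy
4 | NULL | Wendy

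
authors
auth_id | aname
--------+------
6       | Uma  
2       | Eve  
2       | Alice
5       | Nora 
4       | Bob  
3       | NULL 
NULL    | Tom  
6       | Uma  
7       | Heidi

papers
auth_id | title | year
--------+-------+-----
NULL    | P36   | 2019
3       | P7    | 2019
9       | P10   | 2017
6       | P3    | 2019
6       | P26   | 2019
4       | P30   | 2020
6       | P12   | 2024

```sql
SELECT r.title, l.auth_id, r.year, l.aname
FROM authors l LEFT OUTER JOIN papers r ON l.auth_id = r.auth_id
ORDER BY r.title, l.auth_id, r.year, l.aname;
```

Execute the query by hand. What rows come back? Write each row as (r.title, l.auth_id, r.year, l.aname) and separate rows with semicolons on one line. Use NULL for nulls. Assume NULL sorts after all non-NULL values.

LEFT JOIN keeps every row from `authors`; unmatched rows get NULL for `papers`'s columns.
Matching on l.auth_id = r.auth_id. A NULL in a compared column never satisfies the condition.
- l[0] auth_id=6 → 3 match(es) in r → 3 row(s).
- l[1] auth_id=2 → no match; kept with NULLs on the r side.
- l[2] auth_id=2 → no match; kept with NULLs on the r side.
- l[3] auth_id=5 → no match; kept with NULLs on the r side.
- l[4] auth_id=4 → 1 match(es) in r → 1 row(s).
- l[5] auth_id=3 → 1 match(es) in r → 1 row(s).
- l[6] auth_id=NULL → no match; kept with NULLs on the r side.
- l[7] auth_id=6 → 3 match(es) in r → 3 row(s).
- l[8] auth_id=7 → no match; kept with NULLs on the r side.

(P12, 6, 2024, Uma); (P12, 6, 2024, Uma); (P26, 6, 2019, Uma); (P26, 6, 2019, Uma); (P3, 6, 2019, Uma); (P3, 6, 2019, Uma); (P30, 4, 2020, Bob); (P7, 3, 2019, NULL); (NULL, 2, NULL, Alice); (NULL, 2, NULL, Eve); (NULL, 5, NULL, Nora); (NULL, 7, NULL, Heidi); (NULL, NULL, NULL, Tom)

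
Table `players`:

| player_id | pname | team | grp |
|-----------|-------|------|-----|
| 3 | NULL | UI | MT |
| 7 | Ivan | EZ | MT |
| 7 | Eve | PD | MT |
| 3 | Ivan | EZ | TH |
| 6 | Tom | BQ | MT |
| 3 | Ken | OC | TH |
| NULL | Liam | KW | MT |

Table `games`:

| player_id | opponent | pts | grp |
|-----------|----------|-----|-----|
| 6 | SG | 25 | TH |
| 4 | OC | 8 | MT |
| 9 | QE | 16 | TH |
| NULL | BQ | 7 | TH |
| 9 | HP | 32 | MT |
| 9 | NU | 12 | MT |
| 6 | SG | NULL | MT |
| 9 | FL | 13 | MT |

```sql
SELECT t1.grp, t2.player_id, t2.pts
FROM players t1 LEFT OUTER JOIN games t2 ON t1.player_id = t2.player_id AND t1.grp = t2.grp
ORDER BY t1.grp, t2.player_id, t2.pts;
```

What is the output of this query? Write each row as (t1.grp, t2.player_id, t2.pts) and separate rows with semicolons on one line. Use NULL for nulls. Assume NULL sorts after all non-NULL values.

LEFT JOIN keeps every row from `players`; unmatched rows get NULL for `games`'s columns.
Matching on t1.player_id = t2.player_id AND t1.grp = t2.grp. A NULL in a compared column never satisfies the condition.
- player_id=3, grp=MT: no t2 row matches, row kept with t2 columns NULL.
- player_id=7, grp=MT: no t2 row matches, row kept with t2 columns NULL.
- player_id=7, grp=MT: no t2 row matches, row kept with t2 columns NULL.
- player_id=3, grp=TH: no t2 row matches, row kept with t2 columns NULL.
- player_id=6, grp=MT: 1 matching t2 row(s), so 1 row(s) emitted.
- player_id=3, grp=TH: no t2 row matches, row kept with t2 columns NULL.
- player_id=NULL, grp=MT: no t2 row matches, row kept with t2 columns NULL.
After projecting and ordering:
t1.grp | t2.player_id | t2.pts
MT | 6 | NULL
MT | NULL | NULL
MT | NULL | NULL
MT | NULL | NULL
MT | NULL | NULL
TH | NULL | NULL
TH | NULL | NULL

(MT, 6, NULL); (MT, NULL, NULL); (MT, NULL, NULL); (MT, NULL, NULL); (MT, NULL, NULL); (TH, NULL, NULL); (TH, NULL, NULL)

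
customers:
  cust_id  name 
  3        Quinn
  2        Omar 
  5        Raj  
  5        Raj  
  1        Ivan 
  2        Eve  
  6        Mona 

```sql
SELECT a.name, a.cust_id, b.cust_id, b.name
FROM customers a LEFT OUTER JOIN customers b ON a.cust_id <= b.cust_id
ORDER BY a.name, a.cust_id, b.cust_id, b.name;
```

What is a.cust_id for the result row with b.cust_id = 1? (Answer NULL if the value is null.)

1

LEFT JOIN keeps every row from `customers a`; unmatched rows get NULL for `customers b`'s columns.
Matching on a.cust_id <= b.cust_id.
- a[0] cust_id=3 → 4 match(es) in b → 4 row(s).
- a[1] cust_id=2 → 6 match(es) in b → 6 row(s).
- a[2] cust_id=5 → 3 match(es) in b → 3 row(s).
- a[3] cust_id=5 → 3 match(es) in b → 3 row(s).
- a[4] cust_id=1 → 7 match(es) in b → 7 row(s).
- a[5] cust_id=2 → 6 match(es) in b → 6 row(s).
- a[6] cust_id=6 → 1 match(es) in b → 1 row(s).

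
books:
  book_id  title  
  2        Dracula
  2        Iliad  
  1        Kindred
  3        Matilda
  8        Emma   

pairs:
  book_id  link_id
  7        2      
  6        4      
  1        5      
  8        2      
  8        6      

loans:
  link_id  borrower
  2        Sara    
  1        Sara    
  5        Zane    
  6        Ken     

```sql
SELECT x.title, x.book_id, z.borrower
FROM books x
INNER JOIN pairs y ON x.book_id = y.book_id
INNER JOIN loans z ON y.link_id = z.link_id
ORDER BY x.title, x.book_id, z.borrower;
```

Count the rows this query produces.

Step 1 — x INNER JOIN y on book_id → 3 row(s).
Then INNER JOIN `loans z` on link_id: keep only rows whose y.link_id appears in z.
Result: 3 row(s).

3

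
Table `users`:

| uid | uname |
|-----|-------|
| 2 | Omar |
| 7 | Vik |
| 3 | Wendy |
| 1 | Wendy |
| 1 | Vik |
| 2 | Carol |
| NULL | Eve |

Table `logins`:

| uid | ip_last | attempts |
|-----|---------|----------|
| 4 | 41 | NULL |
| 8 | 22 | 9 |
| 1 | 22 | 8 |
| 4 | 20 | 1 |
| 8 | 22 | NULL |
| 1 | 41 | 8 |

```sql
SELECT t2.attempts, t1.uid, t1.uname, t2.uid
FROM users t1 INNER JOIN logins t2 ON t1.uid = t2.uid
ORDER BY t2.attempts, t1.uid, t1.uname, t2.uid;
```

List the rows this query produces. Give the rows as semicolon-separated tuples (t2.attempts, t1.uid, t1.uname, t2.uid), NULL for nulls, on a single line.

(8, 1, Vik, 1); (8, 1, Vik, 1); (8, 1, Wendy, 1); (8, 1, Wendy, 1)

INNER JOIN keeps only pairs where the ON condition holds.
Matching on t1.uid = t2.uid. A NULL in a compared column never satisfies the condition.
- uid=2: no matching t2 row, dropped.
- uid=7: no matching t2 row, dropped.
- uid=3: no matching t2 row, dropped.
- uid=1: 2 matching t2 row(s), so 2 row(s) emitted.
- uid=1: 2 matching t2 row(s), so 2 row(s) emitted.
- uid=2: no matching t2 row, dropped.
- uid=NULL: no matching t2 row, dropped.
After projecting and ordering:
t2.attempts | t1.uid | t1.uname | t2.uid
8 | 1 | Vik | 1
8 | 1 | Vik | 1
8 | 1 | Wendy | 1
8 | 1 | Wendy | 1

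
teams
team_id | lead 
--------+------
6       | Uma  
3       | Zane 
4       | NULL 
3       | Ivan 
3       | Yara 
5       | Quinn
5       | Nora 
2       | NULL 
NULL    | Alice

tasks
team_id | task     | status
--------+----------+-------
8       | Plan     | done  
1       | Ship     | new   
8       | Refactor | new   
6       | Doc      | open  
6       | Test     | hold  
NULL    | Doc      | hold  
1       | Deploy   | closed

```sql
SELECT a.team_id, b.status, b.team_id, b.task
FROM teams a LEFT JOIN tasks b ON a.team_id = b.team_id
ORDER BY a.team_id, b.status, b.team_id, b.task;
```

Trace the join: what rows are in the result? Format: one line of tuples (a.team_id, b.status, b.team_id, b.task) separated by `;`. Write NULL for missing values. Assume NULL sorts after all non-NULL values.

(2, NULL, NULL, NULL); (3, NULL, NULL, NULL); (3, NULL, NULL, NULL); (3, NULL, NULL, NULL); (4, NULL, NULL, NULL); (5, NULL, NULL, NULL); (5, NULL, NULL, NULL); (6, hold, 6, Test); (6, open, 6, Doc); (NULL, NULL, NULL, NULL)

LEFT JOIN keeps every row from `teams`; unmatched rows get NULL for `tasks`'s columns.
Matching on a.team_id = b.team_id. A NULL in a compared column never satisfies the condition.
- a (team_id=6) pairs with 2 row(s) of b.
- a (team_id=3) has no partner → padded with NULL.
- a (team_id=4) has no partner → padded with NULL.
- a (team_id=3) has no partner → padded with NULL.
- a (team_id=3) has no partner → padded with NULL.
- a (team_id=5) has no partner → padded with NULL.
- a (team_id=5) has no partner → padded with NULL.
- a (team_id=2) has no partner → padded with NULL.
- a (team_id=NULL) has no partner → padded with NULL.
After projecting and ordering:
a.team_id | b.status | b.team_id | b.task
2 | NULL | NULL | NULL
3 | NULL | NULL | NULL
3 | NULL | NULL | NULL
3 | NULL | NULL | NULL
4 | NULL | NULL | NULL
5 | NULL | NULL | NULL
5 | NULL | NULL | NULL
6 | hold | 6 | Test
6 | open | 6 | Doc
NULL | NULL | NULL | NULL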